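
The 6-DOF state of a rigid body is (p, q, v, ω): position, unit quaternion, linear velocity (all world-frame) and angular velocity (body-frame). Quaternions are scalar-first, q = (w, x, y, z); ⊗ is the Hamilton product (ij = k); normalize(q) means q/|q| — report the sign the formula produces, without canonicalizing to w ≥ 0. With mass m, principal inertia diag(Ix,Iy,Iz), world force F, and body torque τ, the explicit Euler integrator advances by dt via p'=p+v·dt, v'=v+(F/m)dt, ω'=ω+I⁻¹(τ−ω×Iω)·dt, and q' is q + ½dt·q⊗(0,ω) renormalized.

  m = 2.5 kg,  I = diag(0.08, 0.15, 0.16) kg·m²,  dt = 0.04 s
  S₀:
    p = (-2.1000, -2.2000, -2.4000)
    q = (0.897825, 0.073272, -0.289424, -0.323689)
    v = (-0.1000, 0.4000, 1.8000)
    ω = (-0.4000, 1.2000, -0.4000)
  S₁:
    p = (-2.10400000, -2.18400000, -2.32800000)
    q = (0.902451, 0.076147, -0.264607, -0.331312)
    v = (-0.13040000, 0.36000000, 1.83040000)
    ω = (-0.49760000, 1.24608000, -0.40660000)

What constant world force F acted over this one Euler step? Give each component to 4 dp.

velocity change Δv = (-0.03040000, -0.04000000, 0.03040000)
F = m·Δv/dt = (-1.9000, -2.5000, 1.9000)

F = (-1.9000, -2.5000, 1.9000)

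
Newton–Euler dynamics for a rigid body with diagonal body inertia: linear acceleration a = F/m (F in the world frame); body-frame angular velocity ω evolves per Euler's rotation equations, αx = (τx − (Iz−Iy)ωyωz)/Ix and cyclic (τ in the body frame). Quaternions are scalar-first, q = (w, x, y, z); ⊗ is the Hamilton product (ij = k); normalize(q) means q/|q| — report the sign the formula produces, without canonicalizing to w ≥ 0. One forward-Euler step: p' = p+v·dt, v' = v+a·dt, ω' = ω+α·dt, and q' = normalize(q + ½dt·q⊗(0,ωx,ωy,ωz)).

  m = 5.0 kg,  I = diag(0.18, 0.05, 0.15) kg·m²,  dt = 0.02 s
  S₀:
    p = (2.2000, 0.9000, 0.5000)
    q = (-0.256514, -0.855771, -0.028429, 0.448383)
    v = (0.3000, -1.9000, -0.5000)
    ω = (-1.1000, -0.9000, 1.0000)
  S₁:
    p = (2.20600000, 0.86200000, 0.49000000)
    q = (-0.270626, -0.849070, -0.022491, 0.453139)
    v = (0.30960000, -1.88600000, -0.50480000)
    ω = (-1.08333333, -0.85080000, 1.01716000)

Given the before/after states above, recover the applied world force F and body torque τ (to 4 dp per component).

F = (2.4000, 3.5000, -1.2000)
τ = (0.0600, 0.0900, 0.0000)

rate change Δω = (0.01666667, 0.04920000, 0.01716000)
precession coupling = (-0.0900, -0.0330, -0.1287)
applied torque τ = (0.0600, 0.0900, 0.0000)
Δv = v₁−v₀ = (0.00960000, 0.01400000, -0.00480000)
F = m·Δv/dt = (2.4000, 3.5000, -1.2000)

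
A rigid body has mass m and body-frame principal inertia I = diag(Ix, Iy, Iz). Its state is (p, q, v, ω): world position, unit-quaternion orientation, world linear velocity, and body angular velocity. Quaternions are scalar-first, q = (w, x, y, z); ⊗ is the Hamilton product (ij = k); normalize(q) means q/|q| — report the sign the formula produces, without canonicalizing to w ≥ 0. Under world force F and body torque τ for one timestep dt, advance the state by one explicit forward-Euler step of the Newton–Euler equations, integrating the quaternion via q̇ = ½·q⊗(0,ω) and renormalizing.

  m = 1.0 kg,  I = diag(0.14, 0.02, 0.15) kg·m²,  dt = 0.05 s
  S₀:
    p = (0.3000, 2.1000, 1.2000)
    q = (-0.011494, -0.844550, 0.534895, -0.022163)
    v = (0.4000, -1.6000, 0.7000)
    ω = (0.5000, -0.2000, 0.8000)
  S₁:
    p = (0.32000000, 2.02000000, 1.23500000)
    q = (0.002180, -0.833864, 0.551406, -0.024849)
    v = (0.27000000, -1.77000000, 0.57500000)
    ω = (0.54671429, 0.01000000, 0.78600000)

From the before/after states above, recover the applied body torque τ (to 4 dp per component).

τ = (0.1100, 0.0800, -0.0300)

ω₁ − ω₀ = (0.04671429, 0.21000000, -0.01400000)
precession coupling = (-0.0208, -0.0040, 0.0120)
I·α + gyro = (0.1100, 0.0800, -0.0300)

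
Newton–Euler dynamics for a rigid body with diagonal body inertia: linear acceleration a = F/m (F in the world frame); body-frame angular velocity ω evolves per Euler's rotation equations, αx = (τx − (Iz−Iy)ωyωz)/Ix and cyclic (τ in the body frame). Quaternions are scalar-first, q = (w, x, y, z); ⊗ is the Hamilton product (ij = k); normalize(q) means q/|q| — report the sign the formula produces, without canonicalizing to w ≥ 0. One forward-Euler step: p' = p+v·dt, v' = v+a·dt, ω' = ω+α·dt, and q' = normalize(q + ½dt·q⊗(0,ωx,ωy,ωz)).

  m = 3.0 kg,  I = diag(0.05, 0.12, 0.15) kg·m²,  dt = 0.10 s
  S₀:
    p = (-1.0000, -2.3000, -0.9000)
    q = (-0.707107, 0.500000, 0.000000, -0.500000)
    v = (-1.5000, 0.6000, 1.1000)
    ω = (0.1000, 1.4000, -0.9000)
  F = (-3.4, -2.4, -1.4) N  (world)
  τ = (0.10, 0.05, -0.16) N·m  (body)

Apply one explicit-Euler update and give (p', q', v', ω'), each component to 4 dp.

precession coupling ω×(Iω) = (-0.0378, 0.0090, 0.0098)
angular accel α = (2.7560, 0.3417, -1.1320)
ω + α·dt = (0.3756, 1.4342, -1.0132)
Hamilton product q⊗(0,ω) = (-0.5000000, 0.6292893, -0.5899498, 1.3363963)
q + ½dt·q⊗(0,ω), renormalized = (-0.7296, 0.5296, -0.0294, -0.4317)
a = (-1.1333, -0.8000, -0.4667)
p + v·dt = (-1.1500, -2.2400, -0.7900)
v' = v + a·dt = (-1.6133, 0.5200, 1.0533)

p' = (-1.1500, -2.2400, -0.7900)
q' = (-0.7296, 0.5296, -0.0294, -0.4317)
v' = (-1.6133, 0.5200, 1.0533)
ω' = (0.3756, 1.4342, -1.0132)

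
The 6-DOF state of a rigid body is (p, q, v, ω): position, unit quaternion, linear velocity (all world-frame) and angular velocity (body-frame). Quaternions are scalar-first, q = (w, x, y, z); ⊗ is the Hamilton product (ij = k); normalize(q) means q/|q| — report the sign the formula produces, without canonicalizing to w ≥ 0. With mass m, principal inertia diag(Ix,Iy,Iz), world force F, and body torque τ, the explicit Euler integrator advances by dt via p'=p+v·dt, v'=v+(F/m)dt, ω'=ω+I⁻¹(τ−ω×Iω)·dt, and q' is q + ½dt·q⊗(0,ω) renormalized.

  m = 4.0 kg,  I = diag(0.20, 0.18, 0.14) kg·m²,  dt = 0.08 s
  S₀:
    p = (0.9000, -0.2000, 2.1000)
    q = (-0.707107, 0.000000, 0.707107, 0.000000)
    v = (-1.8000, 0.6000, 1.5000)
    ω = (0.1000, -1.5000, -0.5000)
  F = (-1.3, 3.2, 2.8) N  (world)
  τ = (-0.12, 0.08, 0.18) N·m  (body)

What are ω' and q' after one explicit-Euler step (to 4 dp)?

ω' = (0.0640, -1.4631, -0.3989)
q' = (-0.6633, -0.0169, 0.7480, 0.0113)

angular accel α = (-0.4500, 0.4611, 1.2643)
new body rate ω' = (0.0640, -1.4631, -0.3989)
2q̇ = q⊗(0,ω) = (1.0606605, -0.4242642, 1.0606605, 0.2828428)
updated quaternion q' = (-0.6633, -0.0169, 0.7480, 0.0113)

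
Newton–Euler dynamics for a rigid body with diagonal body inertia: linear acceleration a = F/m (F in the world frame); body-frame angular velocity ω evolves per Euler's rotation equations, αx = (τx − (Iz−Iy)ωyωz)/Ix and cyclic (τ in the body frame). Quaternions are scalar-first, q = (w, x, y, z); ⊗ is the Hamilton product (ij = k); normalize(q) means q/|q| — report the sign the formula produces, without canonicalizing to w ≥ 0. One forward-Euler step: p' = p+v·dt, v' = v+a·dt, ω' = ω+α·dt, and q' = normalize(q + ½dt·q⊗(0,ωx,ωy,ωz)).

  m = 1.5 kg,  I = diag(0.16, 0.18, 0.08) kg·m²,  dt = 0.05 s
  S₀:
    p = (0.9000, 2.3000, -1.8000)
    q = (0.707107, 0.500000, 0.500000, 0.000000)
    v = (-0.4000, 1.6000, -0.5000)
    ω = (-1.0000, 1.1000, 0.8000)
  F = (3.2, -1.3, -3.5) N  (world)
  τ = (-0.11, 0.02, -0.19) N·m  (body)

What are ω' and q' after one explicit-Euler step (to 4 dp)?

ω' = (-1.0069, 1.1233, 0.6950)
q' = (0.7052, 0.4919, 0.5090, 0.0404)

gyro term ω×Iω = (-0.0880, -0.0640, -0.0220)
α = I⁻¹(τ − ω×Iω) = (-0.1375, 0.4667, -2.1000)
ω + α·dt = (-1.0069, 1.1233, 0.6950)
2q̇ = q⊗(0,ω) = (-0.0500000, -0.3071070, 0.3778177, 1.6156856)
updated quaternion q' = (0.7052, 0.4919, 0.5090, 0.0404)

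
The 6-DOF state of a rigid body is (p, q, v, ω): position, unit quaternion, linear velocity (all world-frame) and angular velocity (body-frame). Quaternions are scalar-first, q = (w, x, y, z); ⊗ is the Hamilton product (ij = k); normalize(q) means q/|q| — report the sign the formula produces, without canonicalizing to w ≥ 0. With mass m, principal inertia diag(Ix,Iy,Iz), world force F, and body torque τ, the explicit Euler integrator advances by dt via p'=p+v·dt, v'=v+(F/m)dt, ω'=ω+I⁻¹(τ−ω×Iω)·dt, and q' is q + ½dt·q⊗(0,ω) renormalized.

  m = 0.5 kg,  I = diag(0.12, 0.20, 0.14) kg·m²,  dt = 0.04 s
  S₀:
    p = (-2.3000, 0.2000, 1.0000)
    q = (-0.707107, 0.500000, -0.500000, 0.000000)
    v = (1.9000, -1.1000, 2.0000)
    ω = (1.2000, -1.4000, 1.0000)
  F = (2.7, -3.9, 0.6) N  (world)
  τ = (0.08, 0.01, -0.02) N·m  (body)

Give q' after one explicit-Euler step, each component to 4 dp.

q⊗(0,ω) = (-1.3000000, -1.3485284, 0.4899498, -0.8071070)
updated quaternion q' = (-0.7325, 0.4726, -0.4898, -0.0161)

q' = (-0.7325, 0.4726, -0.4898, -0.0161)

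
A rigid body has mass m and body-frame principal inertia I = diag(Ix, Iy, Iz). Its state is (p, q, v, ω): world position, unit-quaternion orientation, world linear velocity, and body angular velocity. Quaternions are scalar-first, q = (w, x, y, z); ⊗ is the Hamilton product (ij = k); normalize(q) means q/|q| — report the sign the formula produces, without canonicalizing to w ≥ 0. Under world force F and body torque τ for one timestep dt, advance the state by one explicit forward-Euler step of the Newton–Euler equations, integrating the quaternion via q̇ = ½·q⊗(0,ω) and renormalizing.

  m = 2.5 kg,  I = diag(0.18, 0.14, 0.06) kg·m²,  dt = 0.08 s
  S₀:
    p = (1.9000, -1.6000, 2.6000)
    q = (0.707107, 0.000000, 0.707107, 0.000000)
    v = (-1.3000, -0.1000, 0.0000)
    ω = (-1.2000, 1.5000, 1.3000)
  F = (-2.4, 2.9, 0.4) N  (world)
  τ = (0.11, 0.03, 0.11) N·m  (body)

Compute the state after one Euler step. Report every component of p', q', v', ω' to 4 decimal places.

p' = (1.7960, -1.6080, 2.6000)
q' = (0.6618, 0.0028, 0.7463, 0.0704)
v' = (-1.3768, -0.0072, 0.0128)
ω' = (-1.0818, 1.6241, 1.3507)

linear accel F/m = (-0.9600, 1.1600, 0.1600)
p + v·dt = (1.7960, -1.6080, 2.6000)
v + (F/m)dt = (-1.3768, -0.0072, 0.0128)
α = I⁻¹(τ − ω×Iω) = (1.4778, 1.5514, 0.6333)
ω' = ω + α·dt = (-1.0818, 1.6241, 1.3507)
Hamilton product q⊗(0,ω) = (-1.0606605, 0.0707107, 1.0606605, 1.7677675)
updated quaternion q' = (0.6618, 0.0028, 0.7463, 0.0704)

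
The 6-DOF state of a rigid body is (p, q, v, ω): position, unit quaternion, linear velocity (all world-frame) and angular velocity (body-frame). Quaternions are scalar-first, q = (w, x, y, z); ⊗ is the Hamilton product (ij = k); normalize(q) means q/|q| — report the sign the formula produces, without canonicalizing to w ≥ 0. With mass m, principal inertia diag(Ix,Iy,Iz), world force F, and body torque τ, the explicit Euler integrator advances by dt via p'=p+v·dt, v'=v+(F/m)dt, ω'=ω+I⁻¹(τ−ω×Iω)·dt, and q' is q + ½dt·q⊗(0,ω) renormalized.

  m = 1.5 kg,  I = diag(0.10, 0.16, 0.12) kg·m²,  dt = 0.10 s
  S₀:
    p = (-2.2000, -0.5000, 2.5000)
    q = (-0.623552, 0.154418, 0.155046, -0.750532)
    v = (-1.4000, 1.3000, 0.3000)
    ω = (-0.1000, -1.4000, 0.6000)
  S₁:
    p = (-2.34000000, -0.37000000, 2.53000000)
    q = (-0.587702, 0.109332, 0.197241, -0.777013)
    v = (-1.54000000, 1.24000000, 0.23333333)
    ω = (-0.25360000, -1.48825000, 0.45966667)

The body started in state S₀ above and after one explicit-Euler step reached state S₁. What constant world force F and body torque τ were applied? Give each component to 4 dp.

F = (-2.1000, -0.9000, -1.0000)
τ = (-0.1200, -0.1400, -0.1600)

Δv = v₁−v₀ = (-0.14000000, -0.06000000, -0.06666667)
F = m·Δv/dt = (-2.1000, -0.9000, -1.0000)
rate change Δω = (-0.15360000, -0.08825000, -0.14033333)
gyro term ω₀×Iω₀ = (0.0336, 0.0012, 0.0084)
applied torque τ = (-0.1200, -0.1400, -0.1600)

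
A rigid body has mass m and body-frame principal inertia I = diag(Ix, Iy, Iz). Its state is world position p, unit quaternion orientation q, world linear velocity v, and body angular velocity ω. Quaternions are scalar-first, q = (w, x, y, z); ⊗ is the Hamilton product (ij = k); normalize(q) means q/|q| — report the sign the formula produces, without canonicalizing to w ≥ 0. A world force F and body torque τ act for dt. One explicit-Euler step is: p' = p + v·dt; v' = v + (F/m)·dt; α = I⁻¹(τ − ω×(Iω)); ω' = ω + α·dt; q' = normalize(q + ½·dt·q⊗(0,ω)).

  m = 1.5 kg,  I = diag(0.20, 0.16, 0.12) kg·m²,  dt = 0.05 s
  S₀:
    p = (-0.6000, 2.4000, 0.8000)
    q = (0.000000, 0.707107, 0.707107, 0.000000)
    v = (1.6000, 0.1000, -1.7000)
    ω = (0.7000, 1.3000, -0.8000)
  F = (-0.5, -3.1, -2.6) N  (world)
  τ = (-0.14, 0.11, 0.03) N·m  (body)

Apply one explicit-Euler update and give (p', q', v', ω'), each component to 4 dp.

ω×(Iω) gyroscopic = (0.0416, -0.0448, -0.0364)
angular accel α = (-0.9080, 0.9675, 0.5533)
ω + α·dt = (0.6546, 1.3484, -0.7723)
q⊗(0,ω) = (-1.4142140, -0.5656856, 0.5656856, 0.4242642)
q + ½dt·q⊗(0,ω), renormalized = (-0.0353, 0.6924, 0.7206, 0.0106)
linear accel F/m = (-0.3333, -2.0667, -1.7333)
new position p' = (-0.5200, 2.4050, 0.7150)
v + (F/m)dt = (1.5833, -0.0033, -1.7867)

p' = (-0.5200, 2.4050, 0.7150)
q' = (-0.0353, 0.6924, 0.7206, 0.0106)
v' = (1.5833, -0.0033, -1.7867)
ω' = (0.6546, 1.3484, -0.7723)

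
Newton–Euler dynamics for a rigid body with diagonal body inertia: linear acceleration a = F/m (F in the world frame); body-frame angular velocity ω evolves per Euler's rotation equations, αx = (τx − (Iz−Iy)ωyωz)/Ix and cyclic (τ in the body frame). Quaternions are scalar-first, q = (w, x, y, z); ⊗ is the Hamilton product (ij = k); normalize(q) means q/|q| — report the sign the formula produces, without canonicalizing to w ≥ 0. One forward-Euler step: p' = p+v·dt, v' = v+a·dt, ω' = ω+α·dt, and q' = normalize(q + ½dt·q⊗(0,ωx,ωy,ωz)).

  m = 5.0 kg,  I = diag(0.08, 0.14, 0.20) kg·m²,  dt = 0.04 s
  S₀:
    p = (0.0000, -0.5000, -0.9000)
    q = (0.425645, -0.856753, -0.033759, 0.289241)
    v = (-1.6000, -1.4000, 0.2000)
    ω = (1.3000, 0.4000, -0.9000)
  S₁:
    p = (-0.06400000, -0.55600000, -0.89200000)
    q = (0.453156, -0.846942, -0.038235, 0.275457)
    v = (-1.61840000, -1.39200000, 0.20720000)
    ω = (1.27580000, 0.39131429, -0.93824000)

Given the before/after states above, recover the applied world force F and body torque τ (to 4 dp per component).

v₁ − v₀ = (-0.01840000, 0.00800000, 0.00720000)
applied force F = (-2.3000, 1.0000, 0.9000)
rate change Δω = (-0.02420000, -0.00868571, -0.03824000)
ω₀×(Iω₀) = (-0.0216, 0.1404, 0.0312)
I·α + gyro = (-0.0700, 0.1100, -0.1600)

F = (-2.3000, 1.0000, 0.9000)
τ = (-0.0700, 0.1100, -0.1600)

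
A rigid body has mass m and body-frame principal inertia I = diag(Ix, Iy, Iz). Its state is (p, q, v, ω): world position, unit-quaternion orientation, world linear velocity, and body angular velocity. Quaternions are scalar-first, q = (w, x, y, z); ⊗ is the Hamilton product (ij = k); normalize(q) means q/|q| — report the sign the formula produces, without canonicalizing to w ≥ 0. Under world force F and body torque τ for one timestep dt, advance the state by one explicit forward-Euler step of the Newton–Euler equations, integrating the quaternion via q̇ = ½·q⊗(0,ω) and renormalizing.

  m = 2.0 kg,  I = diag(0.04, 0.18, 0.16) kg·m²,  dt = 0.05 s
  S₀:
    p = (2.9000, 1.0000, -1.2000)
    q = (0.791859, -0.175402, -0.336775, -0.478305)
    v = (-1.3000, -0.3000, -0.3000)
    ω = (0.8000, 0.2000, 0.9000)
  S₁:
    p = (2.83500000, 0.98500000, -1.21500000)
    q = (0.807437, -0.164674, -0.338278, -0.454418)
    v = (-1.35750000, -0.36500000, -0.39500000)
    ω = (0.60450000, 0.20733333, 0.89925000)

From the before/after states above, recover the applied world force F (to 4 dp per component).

Δv = v₁−v₀ = (-0.05750000, -0.06500000, -0.09500000)
m·(v₁−v₀)/dt = (-2.3000, -2.6000, -3.8000)

F = (-2.3000, -2.6000, -3.8000)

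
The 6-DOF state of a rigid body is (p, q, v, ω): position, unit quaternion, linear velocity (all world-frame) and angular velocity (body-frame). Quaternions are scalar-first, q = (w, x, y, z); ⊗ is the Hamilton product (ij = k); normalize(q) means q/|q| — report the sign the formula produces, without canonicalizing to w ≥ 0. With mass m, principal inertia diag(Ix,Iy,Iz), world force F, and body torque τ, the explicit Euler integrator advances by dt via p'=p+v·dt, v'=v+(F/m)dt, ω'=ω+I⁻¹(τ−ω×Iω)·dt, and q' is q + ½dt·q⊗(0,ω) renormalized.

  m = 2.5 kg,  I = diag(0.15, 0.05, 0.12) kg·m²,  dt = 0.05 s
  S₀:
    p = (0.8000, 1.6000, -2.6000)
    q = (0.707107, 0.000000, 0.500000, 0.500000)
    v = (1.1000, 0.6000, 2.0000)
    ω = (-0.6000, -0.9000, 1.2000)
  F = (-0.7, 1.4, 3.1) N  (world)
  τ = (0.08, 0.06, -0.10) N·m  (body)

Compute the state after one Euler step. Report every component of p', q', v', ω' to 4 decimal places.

p' = (0.8550, 1.6300, -2.5000)
q' = (0.7028, 0.0156, 0.4762, 0.5283)
v' = (1.0860, 0.6280, 2.0620)
ω' = (-0.5481, -0.8184, 1.1808)

gyro term ω×Iω = (-0.0756, -0.0216, -0.0540)
angular accel α = (1.0373, 1.6320, -0.3833)
ω' = ω + α·dt = (-0.5481, -0.8184, 1.1808)
q⊗(0,ω) = (-0.1500000, 0.6257358, -0.9363963, 1.1485284)
q' = normalize(q + ½dt·q⊗(0,ω)) = (0.7028, 0.0156, 0.4762, 0.5283)
a = (-0.2800, 0.5600, 1.2400)
p + v·dt = (0.8550, 1.6300, -2.5000)
new velocity v' = (1.0860, 0.6280, 2.0620)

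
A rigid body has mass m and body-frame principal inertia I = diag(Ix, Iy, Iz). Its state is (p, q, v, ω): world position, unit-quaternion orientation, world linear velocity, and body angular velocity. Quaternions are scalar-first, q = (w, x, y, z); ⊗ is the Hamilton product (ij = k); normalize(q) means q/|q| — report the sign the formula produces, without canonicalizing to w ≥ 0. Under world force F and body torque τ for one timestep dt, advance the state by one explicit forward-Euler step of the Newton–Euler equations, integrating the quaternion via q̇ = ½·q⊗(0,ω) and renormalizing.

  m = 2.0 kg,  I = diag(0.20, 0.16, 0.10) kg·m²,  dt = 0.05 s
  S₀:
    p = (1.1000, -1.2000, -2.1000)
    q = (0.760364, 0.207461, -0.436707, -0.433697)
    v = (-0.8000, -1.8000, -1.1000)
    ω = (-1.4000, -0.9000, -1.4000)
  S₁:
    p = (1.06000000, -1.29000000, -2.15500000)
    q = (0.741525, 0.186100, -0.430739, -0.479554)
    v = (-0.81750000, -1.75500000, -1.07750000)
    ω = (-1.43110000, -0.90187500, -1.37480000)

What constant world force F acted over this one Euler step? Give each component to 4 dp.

Δv = v₁−v₀ = (-0.01750000, 0.04500000, 0.02250000)
m·(v₁−v₀)/dt = (-0.7000, 1.8000, 0.9000)

F = (-0.7000, 1.8000, 0.9000)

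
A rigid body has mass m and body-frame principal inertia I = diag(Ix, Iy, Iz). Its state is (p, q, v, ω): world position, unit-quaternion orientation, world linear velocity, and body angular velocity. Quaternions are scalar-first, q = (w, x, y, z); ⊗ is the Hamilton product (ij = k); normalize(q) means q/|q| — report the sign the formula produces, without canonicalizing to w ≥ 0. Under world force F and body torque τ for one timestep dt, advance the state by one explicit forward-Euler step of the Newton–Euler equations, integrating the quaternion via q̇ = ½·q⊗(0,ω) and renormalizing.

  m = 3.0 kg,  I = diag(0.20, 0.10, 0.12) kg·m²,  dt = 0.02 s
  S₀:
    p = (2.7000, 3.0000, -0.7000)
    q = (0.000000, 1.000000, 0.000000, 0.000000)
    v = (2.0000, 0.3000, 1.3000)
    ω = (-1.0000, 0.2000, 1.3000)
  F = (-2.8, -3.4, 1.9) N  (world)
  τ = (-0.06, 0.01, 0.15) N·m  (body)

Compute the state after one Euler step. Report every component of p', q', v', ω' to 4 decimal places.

precession coupling ω×(Iω) = (0.0052, -0.1040, 0.0200)
angular accel α = (-0.3260, 1.1400, 1.0833)
ω' = ω + α·dt = (-1.0065, 0.2228, 1.3217)
q⊗(0,ω) = (1.0000000, 0.0000000, -1.3000000, 0.2000000)
q' = normalize(q + ½dt·q⊗(0,ω)) = (0.0100, 0.9999, -0.0130, 0.0020)
new position p' = (2.7400, 3.0060, -0.6740)
v' = v + a·dt = (1.9813, 0.2773, 1.3127)

p' = (2.7400, 3.0060, -0.6740)
q' = (0.0100, 0.9999, -0.0130, 0.0020)
v' = (1.9813, 0.2773, 1.3127)
ω' = (-1.0065, 0.2228, 1.3217)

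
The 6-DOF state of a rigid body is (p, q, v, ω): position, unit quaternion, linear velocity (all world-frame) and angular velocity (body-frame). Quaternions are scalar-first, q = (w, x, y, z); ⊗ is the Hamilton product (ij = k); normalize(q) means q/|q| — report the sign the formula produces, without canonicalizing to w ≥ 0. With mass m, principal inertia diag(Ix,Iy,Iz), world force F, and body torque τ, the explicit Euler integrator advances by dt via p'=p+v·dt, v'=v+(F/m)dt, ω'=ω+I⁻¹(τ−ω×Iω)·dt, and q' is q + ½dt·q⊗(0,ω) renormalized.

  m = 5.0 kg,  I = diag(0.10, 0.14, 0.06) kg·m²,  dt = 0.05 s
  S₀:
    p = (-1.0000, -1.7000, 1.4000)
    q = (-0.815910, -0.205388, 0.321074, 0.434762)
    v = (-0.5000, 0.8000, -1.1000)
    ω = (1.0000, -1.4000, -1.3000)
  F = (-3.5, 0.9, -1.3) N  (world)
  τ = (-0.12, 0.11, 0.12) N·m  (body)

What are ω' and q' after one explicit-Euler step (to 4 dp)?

ω×(Iω) gyroscopic = (-0.1456, -0.0520, -0.0560)
angular accel α = (0.2560, 1.1571, 2.9333)
new body rate ω' = (1.0128, -1.3421, -1.1533)
q⊗(0,ω) = (1.2200822, -0.6246394, 1.3100316, 1.0271522)
updated quaternion q' = (-0.7843, -0.2207, 0.3533, 0.4598)

ω' = (1.0128, -1.3421, -1.1533)
q' = (-0.7843, -0.2207, 0.3533, 0.4598)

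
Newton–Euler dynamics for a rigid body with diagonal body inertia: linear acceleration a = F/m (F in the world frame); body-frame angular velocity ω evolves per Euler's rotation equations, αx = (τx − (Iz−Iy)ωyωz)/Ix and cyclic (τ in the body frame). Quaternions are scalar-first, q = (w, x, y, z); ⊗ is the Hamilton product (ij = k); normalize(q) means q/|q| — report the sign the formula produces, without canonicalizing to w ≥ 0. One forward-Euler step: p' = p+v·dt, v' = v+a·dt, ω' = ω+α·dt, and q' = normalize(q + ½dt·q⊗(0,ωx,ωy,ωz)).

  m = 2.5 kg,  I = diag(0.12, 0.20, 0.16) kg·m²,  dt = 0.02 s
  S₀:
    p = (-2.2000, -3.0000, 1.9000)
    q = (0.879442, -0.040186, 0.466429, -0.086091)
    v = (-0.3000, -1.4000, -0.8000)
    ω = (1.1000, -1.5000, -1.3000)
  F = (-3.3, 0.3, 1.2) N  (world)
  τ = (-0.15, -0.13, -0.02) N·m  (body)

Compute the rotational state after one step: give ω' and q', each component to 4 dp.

α = I⁻¹(τ − ω×Iω) = (-0.6000, -0.9360, 0.7000)
ω + α·dt = (1.0880, -1.5187, -1.2860)
2q̇ = q⊗(0,ω) = (0.6319298, 0.2318920, -1.4661049, -1.5960675)
q' = normalize(q + ½dt·q⊗(0,ω)) = (0.8855, -0.0379, 0.4517, -0.1020)

ω' = (1.0880, -1.5187, -1.2860)
q' = (0.8855, -0.0379, 0.4517, -0.1020)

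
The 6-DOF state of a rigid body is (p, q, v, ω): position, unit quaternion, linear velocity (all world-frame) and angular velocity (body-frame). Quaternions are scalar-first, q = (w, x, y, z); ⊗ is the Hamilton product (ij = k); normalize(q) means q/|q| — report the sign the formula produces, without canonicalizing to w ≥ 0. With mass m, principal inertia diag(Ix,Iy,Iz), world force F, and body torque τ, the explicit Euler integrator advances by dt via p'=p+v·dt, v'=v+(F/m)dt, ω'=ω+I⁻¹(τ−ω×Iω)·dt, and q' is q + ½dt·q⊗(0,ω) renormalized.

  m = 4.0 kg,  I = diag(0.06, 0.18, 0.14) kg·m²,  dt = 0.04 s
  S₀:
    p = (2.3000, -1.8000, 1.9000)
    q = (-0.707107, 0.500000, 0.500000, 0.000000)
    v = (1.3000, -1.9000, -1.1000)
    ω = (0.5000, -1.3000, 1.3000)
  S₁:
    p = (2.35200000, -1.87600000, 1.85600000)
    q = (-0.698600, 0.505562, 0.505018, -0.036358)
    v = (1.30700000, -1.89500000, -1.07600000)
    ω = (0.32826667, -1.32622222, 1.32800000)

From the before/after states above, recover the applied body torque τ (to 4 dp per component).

τ = (-0.1900, -0.1700, 0.0200)

Δω = ω₁−ω₀ = (-0.17173333, -0.02622222, 0.02800000)
I·α + gyro = (-0.1900, -0.1700, 0.0200)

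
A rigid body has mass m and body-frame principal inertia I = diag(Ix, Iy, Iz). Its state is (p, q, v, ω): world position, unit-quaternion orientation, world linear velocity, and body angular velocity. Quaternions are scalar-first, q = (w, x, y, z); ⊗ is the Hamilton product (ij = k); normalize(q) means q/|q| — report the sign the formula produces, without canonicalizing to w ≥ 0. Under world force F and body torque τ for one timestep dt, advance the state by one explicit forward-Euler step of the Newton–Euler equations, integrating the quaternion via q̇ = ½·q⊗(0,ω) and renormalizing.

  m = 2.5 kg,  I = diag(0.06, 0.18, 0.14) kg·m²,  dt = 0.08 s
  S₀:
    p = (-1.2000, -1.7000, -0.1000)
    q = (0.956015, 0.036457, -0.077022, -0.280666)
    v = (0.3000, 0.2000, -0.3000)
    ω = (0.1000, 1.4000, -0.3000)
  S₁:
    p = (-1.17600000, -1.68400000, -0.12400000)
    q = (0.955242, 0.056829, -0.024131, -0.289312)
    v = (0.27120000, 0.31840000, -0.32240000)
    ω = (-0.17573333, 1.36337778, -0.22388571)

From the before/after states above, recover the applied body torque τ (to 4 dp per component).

τ = (-0.1900, -0.0800, 0.1500)

ω₁ − ω₀ = (-0.27573333, -0.03662222, 0.07611429)
I·α + gyro = (-0.1900, -0.0800, 0.1500)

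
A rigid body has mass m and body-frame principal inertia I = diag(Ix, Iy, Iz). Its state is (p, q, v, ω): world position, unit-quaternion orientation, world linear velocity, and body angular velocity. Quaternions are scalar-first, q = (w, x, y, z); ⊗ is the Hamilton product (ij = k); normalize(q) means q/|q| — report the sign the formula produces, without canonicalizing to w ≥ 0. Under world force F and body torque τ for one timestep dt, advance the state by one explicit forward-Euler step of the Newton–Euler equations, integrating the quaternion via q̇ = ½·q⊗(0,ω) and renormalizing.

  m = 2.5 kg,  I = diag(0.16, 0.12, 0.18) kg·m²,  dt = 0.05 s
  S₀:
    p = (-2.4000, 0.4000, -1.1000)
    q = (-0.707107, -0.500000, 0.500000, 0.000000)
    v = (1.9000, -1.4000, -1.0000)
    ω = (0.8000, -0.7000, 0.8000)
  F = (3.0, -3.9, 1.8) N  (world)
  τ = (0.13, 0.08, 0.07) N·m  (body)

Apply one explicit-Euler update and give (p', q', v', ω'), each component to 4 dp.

p' = (-2.3050, 0.3300, -1.1500)
q' = (-0.6880, -0.5039, 0.5221, -0.0154)
v' = (1.9600, -1.4780, -0.9640)
ω' = (0.8511, -0.6613, 0.8132)

a = (1.2000, -1.5600, 0.7200)
p + v·dt = (-2.3050, 0.3300, -1.1500)
v' = v + a·dt = (1.9600, -1.4780, -0.9640)
angular accel α = (1.0225, 0.7733, 0.2644)
new body rate ω' = (0.8511, -0.6613, 0.8132)
Hamilton product q⊗(0,ω) = (0.7500000, -0.1656856, 0.8949749, -0.6156856)
q + ½dt·q⊗(0,ω), renormalized = (-0.6880, -0.5039, 0.5221, -0.0154)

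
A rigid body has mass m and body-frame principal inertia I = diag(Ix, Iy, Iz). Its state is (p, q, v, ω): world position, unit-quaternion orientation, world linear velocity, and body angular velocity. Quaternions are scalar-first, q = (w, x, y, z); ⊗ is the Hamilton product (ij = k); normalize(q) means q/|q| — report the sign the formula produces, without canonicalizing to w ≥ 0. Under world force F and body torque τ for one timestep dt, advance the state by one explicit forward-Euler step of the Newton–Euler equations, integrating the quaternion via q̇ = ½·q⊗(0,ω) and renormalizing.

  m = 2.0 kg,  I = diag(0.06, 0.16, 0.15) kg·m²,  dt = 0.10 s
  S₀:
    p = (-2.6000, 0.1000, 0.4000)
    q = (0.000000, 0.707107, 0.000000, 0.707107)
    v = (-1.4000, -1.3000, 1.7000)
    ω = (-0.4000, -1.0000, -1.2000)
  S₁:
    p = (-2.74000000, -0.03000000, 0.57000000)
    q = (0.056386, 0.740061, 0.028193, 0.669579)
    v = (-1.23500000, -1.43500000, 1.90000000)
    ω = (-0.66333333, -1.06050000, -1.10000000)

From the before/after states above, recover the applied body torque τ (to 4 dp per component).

τ = (-0.1700, -0.1400, 0.1900)

Δω = ω₁−ω₀ = (-0.26333333, -0.06050000, 0.10000000)
gyro term ω₀×Iω₀ = (-0.0120, -0.0432, 0.0400)
I·α + gyro = (-0.1700, -0.1400, 0.1900)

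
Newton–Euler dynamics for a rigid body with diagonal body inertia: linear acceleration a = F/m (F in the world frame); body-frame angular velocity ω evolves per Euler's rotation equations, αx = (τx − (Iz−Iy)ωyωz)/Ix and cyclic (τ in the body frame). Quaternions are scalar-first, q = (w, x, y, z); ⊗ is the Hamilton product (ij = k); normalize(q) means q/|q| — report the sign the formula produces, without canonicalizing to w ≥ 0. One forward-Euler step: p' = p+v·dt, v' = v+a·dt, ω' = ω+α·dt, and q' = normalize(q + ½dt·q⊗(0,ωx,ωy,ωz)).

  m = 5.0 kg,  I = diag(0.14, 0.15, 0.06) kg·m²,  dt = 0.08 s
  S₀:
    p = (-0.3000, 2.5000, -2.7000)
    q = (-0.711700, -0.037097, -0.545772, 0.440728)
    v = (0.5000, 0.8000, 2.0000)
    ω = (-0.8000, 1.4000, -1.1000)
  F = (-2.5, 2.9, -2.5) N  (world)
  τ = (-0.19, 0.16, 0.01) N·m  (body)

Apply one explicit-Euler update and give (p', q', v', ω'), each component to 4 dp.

a = (-0.5000, 0.5800, -0.5000)
p' = p + v·dt = (-0.2600, 2.5640, -2.5400)
v' = v + a·dt = (0.4600, 0.8464, 1.9600)
α = I⁻¹(τ − ω×Iω) = (-2.3471, 0.5973, 0.3533)
ω' = ω + α·dt = (-0.9878, 1.4478, -1.0717)
Hamilton product q⊗(0,ω) = (1.2192040, 0.5526900, -1.3897691, 0.2943166)
updated quaternion q' = (-0.6609, -0.0149, -0.5995, 0.4511)

p' = (-0.2600, 2.5640, -2.5400)
q' = (-0.6609, -0.0149, -0.5995, 0.4511)
v' = (0.4600, 0.8464, 1.9600)
ω' = (-0.9878, 1.4478, -1.0717)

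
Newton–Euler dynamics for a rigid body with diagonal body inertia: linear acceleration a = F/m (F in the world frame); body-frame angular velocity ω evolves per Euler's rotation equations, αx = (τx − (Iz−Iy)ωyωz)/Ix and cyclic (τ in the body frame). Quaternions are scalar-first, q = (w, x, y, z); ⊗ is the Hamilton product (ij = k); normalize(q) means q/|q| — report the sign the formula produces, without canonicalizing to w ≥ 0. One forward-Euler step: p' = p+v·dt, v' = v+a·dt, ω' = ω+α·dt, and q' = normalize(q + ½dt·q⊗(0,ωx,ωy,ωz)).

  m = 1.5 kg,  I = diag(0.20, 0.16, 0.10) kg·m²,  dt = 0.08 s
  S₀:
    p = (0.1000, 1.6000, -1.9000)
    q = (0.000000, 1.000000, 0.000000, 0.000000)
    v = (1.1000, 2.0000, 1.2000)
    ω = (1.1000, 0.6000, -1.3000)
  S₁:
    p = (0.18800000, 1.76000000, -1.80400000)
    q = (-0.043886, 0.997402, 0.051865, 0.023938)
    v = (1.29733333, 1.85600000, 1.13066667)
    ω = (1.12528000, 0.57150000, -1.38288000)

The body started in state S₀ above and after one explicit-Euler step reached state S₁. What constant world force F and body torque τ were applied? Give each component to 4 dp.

v₁ − v₀ = (0.19733333, -0.14400000, -0.06933333)
applied force F = (3.7000, -2.7000, -1.3000)
Δω = ω₁−ω₀ = (0.02528000, -0.02850000, -0.08288000)
ω₀×(Iω₀) = (0.0468, -0.1430, -0.0264)
I·α + gyro = (0.1100, -0.2000, -0.1300)

F = (3.7000, -2.7000, -1.3000)
τ = (0.1100, -0.2000, -0.1300)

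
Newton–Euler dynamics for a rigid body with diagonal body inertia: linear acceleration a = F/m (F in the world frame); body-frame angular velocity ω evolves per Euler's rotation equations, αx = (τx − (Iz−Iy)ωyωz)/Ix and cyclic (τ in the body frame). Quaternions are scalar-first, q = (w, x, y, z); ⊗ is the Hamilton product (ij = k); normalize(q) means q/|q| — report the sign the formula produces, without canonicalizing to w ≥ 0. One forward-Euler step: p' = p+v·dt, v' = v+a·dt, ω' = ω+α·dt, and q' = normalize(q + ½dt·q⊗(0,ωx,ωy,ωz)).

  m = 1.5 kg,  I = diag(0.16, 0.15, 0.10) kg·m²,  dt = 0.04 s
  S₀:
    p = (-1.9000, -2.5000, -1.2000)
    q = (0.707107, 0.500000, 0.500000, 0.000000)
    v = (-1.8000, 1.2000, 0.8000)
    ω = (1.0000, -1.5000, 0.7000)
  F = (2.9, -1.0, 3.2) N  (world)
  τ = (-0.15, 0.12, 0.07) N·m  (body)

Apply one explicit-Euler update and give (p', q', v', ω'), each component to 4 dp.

p' = (-1.9720, -2.4520, -1.1680)
q' = (0.7116, 0.5208, 0.4714, -0.0151)
v' = (-1.7227, 1.1733, 0.8853)
ω' = (0.9494, -1.4792, 0.7220)

gyro term ω×Iω = (0.0525, 0.0420, 0.0150)
α = I⁻¹(τ − ω×Iω) = (-1.2656, 0.5200, 0.5500)
ω' = ω + α·dt = (0.9494, -1.4792, 0.7220)
2q̇ = q⊗(0,ω) = (0.2500000, 1.0571070, -1.4106605, -0.7550251)
q' = normalize(q + ½dt·q⊗(0,ω)) = (0.7116, 0.5208, 0.4714, -0.0151)
linear accel F/m = (1.9333, -0.6667, 2.1333)
p + v·dt = (-1.9720, -2.4520, -1.1680)
new velocity v' = (-1.7227, 1.1733, 0.8853)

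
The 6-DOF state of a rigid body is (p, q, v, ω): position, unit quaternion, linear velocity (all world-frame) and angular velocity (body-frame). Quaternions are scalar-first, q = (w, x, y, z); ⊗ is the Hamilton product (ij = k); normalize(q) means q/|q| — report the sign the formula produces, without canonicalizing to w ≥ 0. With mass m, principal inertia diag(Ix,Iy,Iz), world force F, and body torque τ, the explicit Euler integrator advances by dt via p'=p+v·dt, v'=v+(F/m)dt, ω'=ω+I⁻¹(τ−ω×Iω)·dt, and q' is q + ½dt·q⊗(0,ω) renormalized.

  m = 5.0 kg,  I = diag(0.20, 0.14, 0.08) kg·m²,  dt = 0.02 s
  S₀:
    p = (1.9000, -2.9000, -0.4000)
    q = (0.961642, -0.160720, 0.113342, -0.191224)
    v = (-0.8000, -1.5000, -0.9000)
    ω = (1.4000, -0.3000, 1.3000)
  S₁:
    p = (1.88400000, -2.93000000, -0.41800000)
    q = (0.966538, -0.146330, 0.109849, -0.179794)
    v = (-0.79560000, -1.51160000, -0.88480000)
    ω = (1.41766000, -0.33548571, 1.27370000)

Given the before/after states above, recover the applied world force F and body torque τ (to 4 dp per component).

Δω = ω₁−ω₀ = (0.01766000, -0.03548571, -0.02630000)
gyro term ω₀×Iω₀ = (0.0234, 0.2184, 0.0252)
applied torque τ = (0.2000, -0.0300, -0.0800)
velocity change Δv = (0.00440000, -0.01160000, 0.01520000)
m·(v₁−v₀)/dt = (1.1000, -2.9000, 3.8000)

F = (1.1000, -2.9000, 3.8000)
τ = (0.2000, -0.0300, -0.0800)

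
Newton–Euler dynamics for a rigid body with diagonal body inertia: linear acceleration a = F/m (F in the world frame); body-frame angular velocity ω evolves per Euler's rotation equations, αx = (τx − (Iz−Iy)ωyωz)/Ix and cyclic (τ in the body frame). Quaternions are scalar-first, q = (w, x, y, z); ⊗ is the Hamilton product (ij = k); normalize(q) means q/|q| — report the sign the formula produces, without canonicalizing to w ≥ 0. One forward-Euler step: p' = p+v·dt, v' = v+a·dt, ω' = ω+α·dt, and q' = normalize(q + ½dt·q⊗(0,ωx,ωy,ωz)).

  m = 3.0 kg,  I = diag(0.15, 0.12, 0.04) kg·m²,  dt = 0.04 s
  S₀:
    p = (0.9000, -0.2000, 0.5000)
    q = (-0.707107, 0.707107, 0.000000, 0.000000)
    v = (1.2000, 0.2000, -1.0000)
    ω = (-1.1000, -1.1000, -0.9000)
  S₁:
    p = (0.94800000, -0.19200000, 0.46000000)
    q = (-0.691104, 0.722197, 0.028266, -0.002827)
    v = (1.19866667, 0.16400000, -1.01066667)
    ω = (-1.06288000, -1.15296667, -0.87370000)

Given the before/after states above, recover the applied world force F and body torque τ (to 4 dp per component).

F = (-0.1000, -2.7000, -0.8000)
τ = (0.0600, -0.0500, -0.0100)

velocity change Δv = (-0.00133333, -0.03600000, -0.01066667)
m·(v₁−v₀)/dt = (-0.1000, -2.7000, -0.8000)
Δω = ω₁−ω₀ = (0.03712000, -0.05296667, 0.02630000)
applied torque τ = (0.0600, -0.0500, -0.0100)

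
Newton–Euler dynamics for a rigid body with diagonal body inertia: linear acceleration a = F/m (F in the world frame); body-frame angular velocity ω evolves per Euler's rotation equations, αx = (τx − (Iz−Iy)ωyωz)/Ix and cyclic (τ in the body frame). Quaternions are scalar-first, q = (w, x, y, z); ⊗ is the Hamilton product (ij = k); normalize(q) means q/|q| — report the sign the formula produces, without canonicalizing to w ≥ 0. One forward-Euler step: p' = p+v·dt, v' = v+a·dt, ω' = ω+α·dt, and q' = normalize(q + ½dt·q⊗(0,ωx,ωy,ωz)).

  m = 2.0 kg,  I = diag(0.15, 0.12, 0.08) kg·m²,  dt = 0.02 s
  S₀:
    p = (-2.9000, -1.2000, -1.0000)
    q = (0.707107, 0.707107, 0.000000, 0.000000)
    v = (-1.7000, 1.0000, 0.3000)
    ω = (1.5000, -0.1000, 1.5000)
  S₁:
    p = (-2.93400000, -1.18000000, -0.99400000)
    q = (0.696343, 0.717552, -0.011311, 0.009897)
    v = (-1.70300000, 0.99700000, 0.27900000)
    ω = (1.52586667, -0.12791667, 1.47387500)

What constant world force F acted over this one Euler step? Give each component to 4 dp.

v₁ − v₀ = (-0.00300000, -0.00300000, -0.02100000)
m·(v₁−v₀)/dt = (-0.3000, -0.3000, -2.1000)

F = (-0.3000, -0.3000, -2.1000)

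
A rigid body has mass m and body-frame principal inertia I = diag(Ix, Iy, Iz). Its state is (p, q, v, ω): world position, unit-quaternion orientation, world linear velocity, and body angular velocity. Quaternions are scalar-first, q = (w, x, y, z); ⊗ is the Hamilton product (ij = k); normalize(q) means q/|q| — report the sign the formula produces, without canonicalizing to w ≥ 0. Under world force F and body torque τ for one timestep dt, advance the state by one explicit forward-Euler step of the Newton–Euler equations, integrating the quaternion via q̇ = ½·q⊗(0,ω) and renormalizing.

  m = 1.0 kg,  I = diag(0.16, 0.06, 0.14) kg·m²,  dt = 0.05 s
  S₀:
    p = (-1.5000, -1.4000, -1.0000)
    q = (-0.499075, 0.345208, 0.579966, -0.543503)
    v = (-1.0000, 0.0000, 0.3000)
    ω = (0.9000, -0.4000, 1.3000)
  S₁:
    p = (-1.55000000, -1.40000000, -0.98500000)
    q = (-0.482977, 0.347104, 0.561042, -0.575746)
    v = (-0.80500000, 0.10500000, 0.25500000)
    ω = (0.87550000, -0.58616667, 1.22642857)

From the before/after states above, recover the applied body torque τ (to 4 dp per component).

Δω = ω₁−ω₀ = (-0.02450000, -0.18616667, -0.07357143)
τ = I·(Δω/dt) + ω₀×(Iω₀) = (-0.1200, -0.2000, -0.1700)

τ = (-0.1200, -0.2000, -0.1700)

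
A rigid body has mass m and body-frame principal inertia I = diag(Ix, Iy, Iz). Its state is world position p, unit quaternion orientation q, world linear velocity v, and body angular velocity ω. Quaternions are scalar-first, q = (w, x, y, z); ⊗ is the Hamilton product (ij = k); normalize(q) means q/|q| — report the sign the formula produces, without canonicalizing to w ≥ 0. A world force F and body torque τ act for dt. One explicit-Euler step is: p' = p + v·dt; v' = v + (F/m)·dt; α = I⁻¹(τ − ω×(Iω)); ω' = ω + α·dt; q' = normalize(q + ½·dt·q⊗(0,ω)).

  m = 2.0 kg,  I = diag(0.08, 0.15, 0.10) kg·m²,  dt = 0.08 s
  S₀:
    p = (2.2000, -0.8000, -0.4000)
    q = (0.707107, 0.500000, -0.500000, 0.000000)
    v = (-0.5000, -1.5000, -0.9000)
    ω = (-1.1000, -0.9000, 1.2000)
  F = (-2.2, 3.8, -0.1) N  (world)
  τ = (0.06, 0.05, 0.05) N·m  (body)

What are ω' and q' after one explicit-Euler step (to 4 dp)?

precession coupling ω×(Iω) = (0.0540, 0.0264, 0.0693)
(τ − ω×Iω)/I = (0.0750, 0.1573, -0.1930)
new body rate ω' = (-1.0940, -0.8874, 1.1846)
2q̇ = q⊗(0,ω) = (0.1000000, -1.3778177, -1.2363963, -0.1514716)
updated quaternion q' = (0.7091, 0.4437, -0.5479, -0.0060)

ω' = (-1.0940, -0.8874, 1.1846)
q' = (0.7091, 0.4437, -0.5479, -0.0060)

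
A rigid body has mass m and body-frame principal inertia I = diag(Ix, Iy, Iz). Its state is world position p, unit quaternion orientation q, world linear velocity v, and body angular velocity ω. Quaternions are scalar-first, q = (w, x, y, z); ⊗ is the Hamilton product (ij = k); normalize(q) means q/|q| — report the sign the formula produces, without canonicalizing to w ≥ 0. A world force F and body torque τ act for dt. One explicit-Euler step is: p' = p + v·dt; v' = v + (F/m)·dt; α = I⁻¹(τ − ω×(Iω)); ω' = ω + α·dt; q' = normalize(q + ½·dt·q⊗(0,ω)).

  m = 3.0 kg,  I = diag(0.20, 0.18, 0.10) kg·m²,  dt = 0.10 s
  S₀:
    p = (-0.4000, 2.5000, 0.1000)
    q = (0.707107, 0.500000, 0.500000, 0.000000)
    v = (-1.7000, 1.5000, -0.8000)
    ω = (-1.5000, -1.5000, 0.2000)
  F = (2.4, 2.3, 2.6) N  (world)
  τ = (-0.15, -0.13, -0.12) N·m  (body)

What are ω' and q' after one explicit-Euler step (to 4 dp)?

ω' = (-1.5870, -1.5556, 0.1250)
q' = (0.7777, 0.4494, 0.4395, 0.0070)

precession coupling ω×(Iω) = (0.0240, -0.0300, -0.0450)
α = I⁻¹(τ − ω×Iω) = (-0.8700, -0.5556, -0.7500)
new body rate ω' = (-1.5870, -1.5556, 0.1250)
q⊗(0,ω) = (1.5000000, -0.9606605, -1.1606605, 0.1414214)
updated quaternion q' = (0.7777, 0.4494, 0.4395, 0.0070)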